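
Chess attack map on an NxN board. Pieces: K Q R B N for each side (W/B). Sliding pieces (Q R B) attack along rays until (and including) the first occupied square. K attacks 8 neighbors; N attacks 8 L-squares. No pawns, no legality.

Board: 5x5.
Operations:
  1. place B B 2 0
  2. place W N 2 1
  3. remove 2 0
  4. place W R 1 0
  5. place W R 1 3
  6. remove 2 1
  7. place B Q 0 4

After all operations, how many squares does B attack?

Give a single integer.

Answer: 9

Derivation:
Op 1: place BB@(2,0)
Op 2: place WN@(2,1)
Op 3: remove (2,0)
Op 4: place WR@(1,0)
Op 5: place WR@(1,3)
Op 6: remove (2,1)
Op 7: place BQ@(0,4)
Per-piece attacks for B:
  BQ@(0,4): attacks (0,3) (0,2) (0,1) (0,0) (1,4) (2,4) (3,4) (4,4) (1,3) [ray(1,-1) blocked at (1,3)]
Union (9 distinct): (0,0) (0,1) (0,2) (0,3) (1,3) (1,4) (2,4) (3,4) (4,4)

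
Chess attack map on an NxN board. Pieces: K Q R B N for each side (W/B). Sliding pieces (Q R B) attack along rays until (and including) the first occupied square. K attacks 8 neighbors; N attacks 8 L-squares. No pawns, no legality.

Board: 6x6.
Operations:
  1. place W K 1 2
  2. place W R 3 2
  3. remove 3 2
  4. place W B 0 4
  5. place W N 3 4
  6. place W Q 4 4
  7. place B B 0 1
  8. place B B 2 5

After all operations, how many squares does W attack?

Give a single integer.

Answer: 22

Derivation:
Op 1: place WK@(1,2)
Op 2: place WR@(3,2)
Op 3: remove (3,2)
Op 4: place WB@(0,4)
Op 5: place WN@(3,4)
Op 6: place WQ@(4,4)
Op 7: place BB@(0,1)
Op 8: place BB@(2,5)
Per-piece attacks for W:
  WB@(0,4): attacks (1,5) (1,3) (2,2) (3,1) (4,0)
  WK@(1,2): attacks (1,3) (1,1) (2,2) (0,2) (2,3) (2,1) (0,3) (0,1)
  WN@(3,4): attacks (5,5) (1,5) (4,2) (5,3) (2,2) (1,3)
  WQ@(4,4): attacks (4,5) (4,3) (4,2) (4,1) (4,0) (5,4) (3,4) (5,5) (5,3) (3,5) (3,3) (2,2) (1,1) (0,0) [ray(-1,0) blocked at (3,4)]
Union (22 distinct): (0,0) (0,1) (0,2) (0,3) (1,1) (1,3) (1,5) (2,1) (2,2) (2,3) (3,1) (3,3) (3,4) (3,5) (4,0) (4,1) (4,2) (4,3) (4,5) (5,3) (5,4) (5,5)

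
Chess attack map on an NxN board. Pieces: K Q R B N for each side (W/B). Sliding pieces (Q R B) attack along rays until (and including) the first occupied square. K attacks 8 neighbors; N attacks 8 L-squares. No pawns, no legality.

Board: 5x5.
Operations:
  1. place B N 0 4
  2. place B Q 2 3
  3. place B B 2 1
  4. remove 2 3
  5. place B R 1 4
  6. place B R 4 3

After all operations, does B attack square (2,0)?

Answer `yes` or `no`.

Answer: no

Derivation:
Op 1: place BN@(0,4)
Op 2: place BQ@(2,3)
Op 3: place BB@(2,1)
Op 4: remove (2,3)
Op 5: place BR@(1,4)
Op 6: place BR@(4,3)
Per-piece attacks for B:
  BN@(0,4): attacks (1,2) (2,3)
  BR@(1,4): attacks (1,3) (1,2) (1,1) (1,0) (2,4) (3,4) (4,4) (0,4) [ray(-1,0) blocked at (0,4)]
  BB@(2,1): attacks (3,2) (4,3) (3,0) (1,2) (0,3) (1,0) [ray(1,1) blocked at (4,3)]
  BR@(4,3): attacks (4,4) (4,2) (4,1) (4,0) (3,3) (2,3) (1,3) (0,3)
B attacks (2,0): no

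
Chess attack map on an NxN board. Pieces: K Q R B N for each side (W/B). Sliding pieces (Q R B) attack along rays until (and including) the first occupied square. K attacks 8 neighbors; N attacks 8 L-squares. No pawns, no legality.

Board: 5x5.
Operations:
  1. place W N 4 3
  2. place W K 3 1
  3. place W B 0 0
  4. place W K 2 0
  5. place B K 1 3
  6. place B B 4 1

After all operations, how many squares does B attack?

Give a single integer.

Op 1: place WN@(4,3)
Op 2: place WK@(3,1)
Op 3: place WB@(0,0)
Op 4: place WK@(2,0)
Op 5: place BK@(1,3)
Op 6: place BB@(4,1)
Per-piece attacks for B:
  BK@(1,3): attacks (1,4) (1,2) (2,3) (0,3) (2,4) (2,2) (0,4) (0,2)
  BB@(4,1): attacks (3,2) (2,3) (1,4) (3,0)
Union (10 distinct): (0,2) (0,3) (0,4) (1,2) (1,4) (2,2) (2,3) (2,4) (3,0) (3,2)

Answer: 10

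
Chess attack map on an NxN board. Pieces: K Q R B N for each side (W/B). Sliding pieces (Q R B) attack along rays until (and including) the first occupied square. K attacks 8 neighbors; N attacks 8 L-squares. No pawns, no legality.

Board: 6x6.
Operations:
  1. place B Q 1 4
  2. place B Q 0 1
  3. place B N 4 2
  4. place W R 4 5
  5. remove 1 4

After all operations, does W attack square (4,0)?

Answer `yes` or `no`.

Answer: no

Derivation:
Op 1: place BQ@(1,4)
Op 2: place BQ@(0,1)
Op 3: place BN@(4,2)
Op 4: place WR@(4,5)
Op 5: remove (1,4)
Per-piece attacks for W:
  WR@(4,5): attacks (4,4) (4,3) (4,2) (5,5) (3,5) (2,5) (1,5) (0,5) [ray(0,-1) blocked at (4,2)]
W attacks (4,0): no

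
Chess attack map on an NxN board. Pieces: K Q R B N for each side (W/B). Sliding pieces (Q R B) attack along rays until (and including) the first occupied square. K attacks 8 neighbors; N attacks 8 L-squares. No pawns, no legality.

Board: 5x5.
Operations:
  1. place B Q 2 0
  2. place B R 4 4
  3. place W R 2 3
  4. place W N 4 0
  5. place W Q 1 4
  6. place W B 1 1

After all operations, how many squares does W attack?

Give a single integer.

Op 1: place BQ@(2,0)
Op 2: place BR@(4,4)
Op 3: place WR@(2,3)
Op 4: place WN@(4,0)
Op 5: place WQ@(1,4)
Op 6: place WB@(1,1)
Per-piece attacks for W:
  WB@(1,1): attacks (2,2) (3,3) (4,4) (2,0) (0,2) (0,0) [ray(1,1) blocked at (4,4); ray(1,-1) blocked at (2,0)]
  WQ@(1,4): attacks (1,3) (1,2) (1,1) (2,4) (3,4) (4,4) (0,4) (2,3) (0,3) [ray(0,-1) blocked at (1,1); ray(1,0) blocked at (4,4); ray(1,-1) blocked at (2,3)]
  WR@(2,3): attacks (2,4) (2,2) (2,1) (2,0) (3,3) (4,3) (1,3) (0,3) [ray(0,-1) blocked at (2,0)]
  WN@(4,0): attacks (3,2) (2,1)
Union (17 distinct): (0,0) (0,2) (0,3) (0,4) (1,1) (1,2) (1,3) (2,0) (2,1) (2,2) (2,3) (2,4) (3,2) (3,3) (3,4) (4,3) (4,4)

Answer: 17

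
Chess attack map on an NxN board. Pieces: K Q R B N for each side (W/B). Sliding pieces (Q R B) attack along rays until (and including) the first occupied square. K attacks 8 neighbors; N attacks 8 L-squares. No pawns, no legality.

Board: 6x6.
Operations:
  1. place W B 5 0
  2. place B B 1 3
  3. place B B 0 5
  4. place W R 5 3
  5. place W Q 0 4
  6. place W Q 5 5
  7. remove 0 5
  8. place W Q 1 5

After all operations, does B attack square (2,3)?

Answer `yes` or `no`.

Op 1: place WB@(5,0)
Op 2: place BB@(1,3)
Op 3: place BB@(0,5)
Op 4: place WR@(5,3)
Op 5: place WQ@(0,4)
Op 6: place WQ@(5,5)
Op 7: remove (0,5)
Op 8: place WQ@(1,5)
Per-piece attacks for B:
  BB@(1,3): attacks (2,4) (3,5) (2,2) (3,1) (4,0) (0,4) (0,2) [ray(-1,1) blocked at (0,4)]
B attacks (2,3): no

Answer: no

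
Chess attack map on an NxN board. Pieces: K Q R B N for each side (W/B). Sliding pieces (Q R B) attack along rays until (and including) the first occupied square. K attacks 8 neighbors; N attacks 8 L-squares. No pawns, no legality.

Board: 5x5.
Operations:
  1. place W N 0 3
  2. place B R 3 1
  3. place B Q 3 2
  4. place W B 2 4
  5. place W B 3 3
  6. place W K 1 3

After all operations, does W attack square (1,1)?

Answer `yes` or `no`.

Op 1: place WN@(0,3)
Op 2: place BR@(3,1)
Op 3: place BQ@(3,2)
Op 4: place WB@(2,4)
Op 5: place WB@(3,3)
Op 6: place WK@(1,3)
Per-piece attacks for W:
  WN@(0,3): attacks (2,4) (1,1) (2,2)
  WK@(1,3): attacks (1,4) (1,2) (2,3) (0,3) (2,4) (2,2) (0,4) (0,2)
  WB@(2,4): attacks (3,3) (1,3) [ray(1,-1) blocked at (3,3); ray(-1,-1) blocked at (1,3)]
  WB@(3,3): attacks (4,4) (4,2) (2,4) (2,2) (1,1) (0,0) [ray(-1,1) blocked at (2,4)]
W attacks (1,1): yes

Answer: yes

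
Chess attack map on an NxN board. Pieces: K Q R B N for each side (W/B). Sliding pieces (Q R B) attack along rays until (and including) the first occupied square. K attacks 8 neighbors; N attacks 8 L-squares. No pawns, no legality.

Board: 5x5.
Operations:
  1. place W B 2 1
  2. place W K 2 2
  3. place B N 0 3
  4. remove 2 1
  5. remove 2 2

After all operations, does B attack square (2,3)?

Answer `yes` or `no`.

Answer: no

Derivation:
Op 1: place WB@(2,1)
Op 2: place WK@(2,2)
Op 3: place BN@(0,3)
Op 4: remove (2,1)
Op 5: remove (2,2)
Per-piece attacks for B:
  BN@(0,3): attacks (2,4) (1,1) (2,2)
B attacks (2,3): no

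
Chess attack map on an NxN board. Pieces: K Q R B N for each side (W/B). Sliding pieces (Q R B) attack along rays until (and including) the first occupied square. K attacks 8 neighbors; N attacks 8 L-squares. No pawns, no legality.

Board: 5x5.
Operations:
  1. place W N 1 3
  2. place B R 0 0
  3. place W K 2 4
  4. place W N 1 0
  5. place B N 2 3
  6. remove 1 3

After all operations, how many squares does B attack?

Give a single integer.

Op 1: place WN@(1,3)
Op 2: place BR@(0,0)
Op 3: place WK@(2,4)
Op 4: place WN@(1,0)
Op 5: place BN@(2,3)
Op 6: remove (1,3)
Per-piece attacks for B:
  BR@(0,0): attacks (0,1) (0,2) (0,3) (0,4) (1,0) [ray(1,0) blocked at (1,0)]
  BN@(2,3): attacks (4,4) (0,4) (3,1) (4,2) (1,1) (0,2)
Union (9 distinct): (0,1) (0,2) (0,3) (0,4) (1,0) (1,1) (3,1) (4,2) (4,4)

Answer: 9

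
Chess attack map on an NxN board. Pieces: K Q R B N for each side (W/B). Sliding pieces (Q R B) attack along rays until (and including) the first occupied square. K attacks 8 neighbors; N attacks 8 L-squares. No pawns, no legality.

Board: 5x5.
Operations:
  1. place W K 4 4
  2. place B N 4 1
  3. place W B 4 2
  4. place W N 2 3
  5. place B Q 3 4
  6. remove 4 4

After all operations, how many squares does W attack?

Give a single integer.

Op 1: place WK@(4,4)
Op 2: place BN@(4,1)
Op 3: place WB@(4,2)
Op 4: place WN@(2,3)
Op 5: place BQ@(3,4)
Op 6: remove (4,4)
Per-piece attacks for W:
  WN@(2,3): attacks (4,4) (0,4) (3,1) (4,2) (1,1) (0,2)
  WB@(4,2): attacks (3,3) (2,4) (3,1) (2,0)
Union (9 distinct): (0,2) (0,4) (1,1) (2,0) (2,4) (3,1) (3,3) (4,2) (4,4)

Answer: 9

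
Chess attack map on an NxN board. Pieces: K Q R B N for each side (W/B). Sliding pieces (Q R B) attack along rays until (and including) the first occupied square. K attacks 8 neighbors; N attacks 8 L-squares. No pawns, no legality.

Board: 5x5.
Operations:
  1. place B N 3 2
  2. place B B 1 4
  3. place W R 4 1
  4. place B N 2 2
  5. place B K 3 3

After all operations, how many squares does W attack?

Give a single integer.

Op 1: place BN@(3,2)
Op 2: place BB@(1,4)
Op 3: place WR@(4,1)
Op 4: place BN@(2,2)
Op 5: place BK@(3,3)
Per-piece attacks for W:
  WR@(4,1): attacks (4,2) (4,3) (4,4) (4,0) (3,1) (2,1) (1,1) (0,1)
Union (8 distinct): (0,1) (1,1) (2,1) (3,1) (4,0) (4,2) (4,3) (4,4)

Answer: 8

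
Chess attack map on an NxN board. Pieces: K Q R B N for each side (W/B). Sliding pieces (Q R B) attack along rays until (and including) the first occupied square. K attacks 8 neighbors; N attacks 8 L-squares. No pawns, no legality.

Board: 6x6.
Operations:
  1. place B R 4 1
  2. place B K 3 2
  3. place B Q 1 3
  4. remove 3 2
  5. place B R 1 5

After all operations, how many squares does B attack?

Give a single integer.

Op 1: place BR@(4,1)
Op 2: place BK@(3,2)
Op 3: place BQ@(1,3)
Op 4: remove (3,2)
Op 5: place BR@(1,5)
Per-piece attacks for B:
  BQ@(1,3): attacks (1,4) (1,5) (1,2) (1,1) (1,0) (2,3) (3,3) (4,3) (5,3) (0,3) (2,4) (3,5) (2,2) (3,1) (4,0) (0,4) (0,2) [ray(0,1) blocked at (1,5)]
  BR@(1,5): attacks (1,4) (1,3) (2,5) (3,5) (4,5) (5,5) (0,5) [ray(0,-1) blocked at (1,3)]
  BR@(4,1): attacks (4,2) (4,3) (4,4) (4,5) (4,0) (5,1) (3,1) (2,1) (1,1) (0,1)
Union (27 distinct): (0,1) (0,2) (0,3) (0,4) (0,5) (1,0) (1,1) (1,2) (1,3) (1,4) (1,5) (2,1) (2,2) (2,3) (2,4) (2,5) (3,1) (3,3) (3,5) (4,0) (4,2) (4,3) (4,4) (4,5) (5,1) (5,3) (5,5)

Answer: 27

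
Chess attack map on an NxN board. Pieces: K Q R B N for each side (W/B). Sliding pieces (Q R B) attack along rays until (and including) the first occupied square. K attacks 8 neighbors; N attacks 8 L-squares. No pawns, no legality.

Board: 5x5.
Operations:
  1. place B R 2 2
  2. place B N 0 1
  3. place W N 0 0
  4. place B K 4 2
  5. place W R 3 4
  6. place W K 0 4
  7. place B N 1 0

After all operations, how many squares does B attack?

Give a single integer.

Op 1: place BR@(2,2)
Op 2: place BN@(0,1)
Op 3: place WN@(0,0)
Op 4: place BK@(4,2)
Op 5: place WR@(3,4)
Op 6: place WK@(0,4)
Op 7: place BN@(1,0)
Per-piece attacks for B:
  BN@(0,1): attacks (1,3) (2,2) (2,0)
  BN@(1,0): attacks (2,2) (3,1) (0,2)
  BR@(2,2): attacks (2,3) (2,4) (2,1) (2,0) (3,2) (4,2) (1,2) (0,2) [ray(1,0) blocked at (4,2)]
  BK@(4,2): attacks (4,3) (4,1) (3,2) (3,3) (3,1)
Union (14 distinct): (0,2) (1,2) (1,3) (2,0) (2,1) (2,2) (2,3) (2,4) (3,1) (3,2) (3,3) (4,1) (4,2) (4,3)

Answer: 14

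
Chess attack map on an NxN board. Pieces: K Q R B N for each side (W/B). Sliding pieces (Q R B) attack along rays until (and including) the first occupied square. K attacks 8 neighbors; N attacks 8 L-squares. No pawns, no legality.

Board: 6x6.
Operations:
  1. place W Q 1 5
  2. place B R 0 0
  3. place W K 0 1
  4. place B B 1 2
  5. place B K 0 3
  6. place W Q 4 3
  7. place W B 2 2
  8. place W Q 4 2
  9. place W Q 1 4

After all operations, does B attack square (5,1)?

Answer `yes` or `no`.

Op 1: place WQ@(1,5)
Op 2: place BR@(0,0)
Op 3: place WK@(0,1)
Op 4: place BB@(1,2)
Op 5: place BK@(0,3)
Op 6: place WQ@(4,3)
Op 7: place WB@(2,2)
Op 8: place WQ@(4,2)
Op 9: place WQ@(1,4)
Per-piece attacks for B:
  BR@(0,0): attacks (0,1) (1,0) (2,0) (3,0) (4,0) (5,0) [ray(0,1) blocked at (0,1)]
  BK@(0,3): attacks (0,4) (0,2) (1,3) (1,4) (1,2)
  BB@(1,2): attacks (2,3) (3,4) (4,5) (2,1) (3,0) (0,3) (0,1) [ray(-1,1) blocked at (0,3); ray(-1,-1) blocked at (0,1)]
B attacks (5,1): no

Answer: no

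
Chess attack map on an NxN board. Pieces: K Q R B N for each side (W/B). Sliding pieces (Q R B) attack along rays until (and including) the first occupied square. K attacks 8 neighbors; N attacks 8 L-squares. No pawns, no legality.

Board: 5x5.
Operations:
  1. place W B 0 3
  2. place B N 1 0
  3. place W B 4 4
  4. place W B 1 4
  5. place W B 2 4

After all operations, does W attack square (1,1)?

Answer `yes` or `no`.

Answer: yes

Derivation:
Op 1: place WB@(0,3)
Op 2: place BN@(1,0)
Op 3: place WB@(4,4)
Op 4: place WB@(1,4)
Op 5: place WB@(2,4)
Per-piece attacks for W:
  WB@(0,3): attacks (1,4) (1,2) (2,1) (3,0) [ray(1,1) blocked at (1,4)]
  WB@(1,4): attacks (2,3) (3,2) (4,1) (0,3) [ray(-1,-1) blocked at (0,3)]
  WB@(2,4): attacks (3,3) (4,2) (1,3) (0,2)
  WB@(4,4): attacks (3,3) (2,2) (1,1) (0,0)
W attacks (1,1): yes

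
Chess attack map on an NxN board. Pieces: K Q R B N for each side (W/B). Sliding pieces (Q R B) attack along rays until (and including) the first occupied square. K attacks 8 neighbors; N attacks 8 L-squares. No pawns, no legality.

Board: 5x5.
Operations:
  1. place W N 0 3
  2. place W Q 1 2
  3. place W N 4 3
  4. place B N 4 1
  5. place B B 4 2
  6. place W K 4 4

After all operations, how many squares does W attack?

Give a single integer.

Answer: 18

Derivation:
Op 1: place WN@(0,3)
Op 2: place WQ@(1,2)
Op 3: place WN@(4,3)
Op 4: place BN@(4,1)
Op 5: place BB@(4,2)
Op 6: place WK@(4,4)
Per-piece attacks for W:
  WN@(0,3): attacks (2,4) (1,1) (2,2)
  WQ@(1,2): attacks (1,3) (1,4) (1,1) (1,0) (2,2) (3,2) (4,2) (0,2) (2,3) (3,4) (2,1) (3,0) (0,3) (0,1) [ray(1,0) blocked at (4,2); ray(-1,1) blocked at (0,3)]
  WN@(4,3): attacks (2,4) (3,1) (2,2)
  WK@(4,4): attacks (4,3) (3,4) (3,3)
Union (18 distinct): (0,1) (0,2) (0,3) (1,0) (1,1) (1,3) (1,4) (2,1) (2,2) (2,3) (2,4) (3,0) (3,1) (3,2) (3,3) (3,4) (4,2) (4,3)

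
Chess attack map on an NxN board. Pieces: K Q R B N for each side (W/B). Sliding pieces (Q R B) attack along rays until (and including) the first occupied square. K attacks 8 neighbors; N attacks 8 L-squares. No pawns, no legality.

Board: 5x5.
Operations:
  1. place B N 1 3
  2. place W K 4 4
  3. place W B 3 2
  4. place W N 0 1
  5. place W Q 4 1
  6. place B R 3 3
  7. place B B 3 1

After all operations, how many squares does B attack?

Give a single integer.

Op 1: place BN@(1,3)
Op 2: place WK@(4,4)
Op 3: place WB@(3,2)
Op 4: place WN@(0,1)
Op 5: place WQ@(4,1)
Op 6: place BR@(3,3)
Op 7: place BB@(3,1)
Per-piece attacks for B:
  BN@(1,3): attacks (3,4) (2,1) (3,2) (0,1)
  BB@(3,1): attacks (4,2) (4,0) (2,2) (1,3) (2,0) [ray(-1,1) blocked at (1,3)]
  BR@(3,3): attacks (3,4) (3,2) (4,3) (2,3) (1,3) [ray(0,-1) blocked at (3,2); ray(-1,0) blocked at (1,3)]
Union (11 distinct): (0,1) (1,3) (2,0) (2,1) (2,2) (2,3) (3,2) (3,4) (4,0) (4,2) (4,3)

Answer: 11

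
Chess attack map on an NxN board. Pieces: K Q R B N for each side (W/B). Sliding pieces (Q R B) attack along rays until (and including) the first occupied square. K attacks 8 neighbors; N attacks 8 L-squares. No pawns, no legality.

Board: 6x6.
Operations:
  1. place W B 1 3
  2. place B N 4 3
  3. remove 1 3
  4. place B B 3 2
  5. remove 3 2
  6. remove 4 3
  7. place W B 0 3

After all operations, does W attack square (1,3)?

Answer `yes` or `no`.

Op 1: place WB@(1,3)
Op 2: place BN@(4,3)
Op 3: remove (1,3)
Op 4: place BB@(3,2)
Op 5: remove (3,2)
Op 6: remove (4,3)
Op 7: place WB@(0,3)
Per-piece attacks for W:
  WB@(0,3): attacks (1,4) (2,5) (1,2) (2,1) (3,0)
W attacks (1,3): no

Answer: no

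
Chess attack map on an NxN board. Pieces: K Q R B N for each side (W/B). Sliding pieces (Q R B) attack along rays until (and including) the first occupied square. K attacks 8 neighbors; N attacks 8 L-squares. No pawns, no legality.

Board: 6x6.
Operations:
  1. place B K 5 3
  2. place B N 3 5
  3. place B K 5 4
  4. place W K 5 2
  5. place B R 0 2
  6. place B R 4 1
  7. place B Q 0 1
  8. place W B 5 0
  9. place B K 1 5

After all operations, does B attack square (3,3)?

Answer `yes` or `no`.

Answer: no

Derivation:
Op 1: place BK@(5,3)
Op 2: place BN@(3,5)
Op 3: place BK@(5,4)
Op 4: place WK@(5,2)
Op 5: place BR@(0,2)
Op 6: place BR@(4,1)
Op 7: place BQ@(0,1)
Op 8: place WB@(5,0)
Op 9: place BK@(1,5)
Per-piece attacks for B:
  BQ@(0,1): attacks (0,2) (0,0) (1,1) (2,1) (3,1) (4,1) (1,2) (2,3) (3,4) (4,5) (1,0) [ray(0,1) blocked at (0,2); ray(1,0) blocked at (4,1)]
  BR@(0,2): attacks (0,3) (0,4) (0,5) (0,1) (1,2) (2,2) (3,2) (4,2) (5,2) [ray(0,-1) blocked at (0,1); ray(1,0) blocked at (5,2)]
  BK@(1,5): attacks (1,4) (2,5) (0,5) (2,4) (0,4)
  BN@(3,5): attacks (4,3) (5,4) (2,3) (1,4)
  BR@(4,1): attacks (4,2) (4,3) (4,4) (4,5) (4,0) (5,1) (3,1) (2,1) (1,1) (0,1) [ray(-1,0) blocked at (0,1)]
  BK@(5,3): attacks (5,4) (5,2) (4,3) (4,4) (4,2)
  BK@(5,4): attacks (5,5) (5,3) (4,4) (4,5) (4,3)
B attacks (3,3): no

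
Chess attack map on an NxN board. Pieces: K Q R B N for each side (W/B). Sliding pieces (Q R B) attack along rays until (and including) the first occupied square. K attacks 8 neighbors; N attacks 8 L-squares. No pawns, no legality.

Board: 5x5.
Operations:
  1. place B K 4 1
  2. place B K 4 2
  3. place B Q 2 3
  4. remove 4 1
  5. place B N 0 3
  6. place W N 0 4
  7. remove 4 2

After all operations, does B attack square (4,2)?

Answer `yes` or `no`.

Op 1: place BK@(4,1)
Op 2: place BK@(4,2)
Op 3: place BQ@(2,3)
Op 4: remove (4,1)
Op 5: place BN@(0,3)
Op 6: place WN@(0,4)
Op 7: remove (4,2)
Per-piece attacks for B:
  BN@(0,3): attacks (2,4) (1,1) (2,2)
  BQ@(2,3): attacks (2,4) (2,2) (2,1) (2,0) (3,3) (4,3) (1,3) (0,3) (3,4) (3,2) (4,1) (1,4) (1,2) (0,1) [ray(-1,0) blocked at (0,3)]
B attacks (4,2): no

Answer: no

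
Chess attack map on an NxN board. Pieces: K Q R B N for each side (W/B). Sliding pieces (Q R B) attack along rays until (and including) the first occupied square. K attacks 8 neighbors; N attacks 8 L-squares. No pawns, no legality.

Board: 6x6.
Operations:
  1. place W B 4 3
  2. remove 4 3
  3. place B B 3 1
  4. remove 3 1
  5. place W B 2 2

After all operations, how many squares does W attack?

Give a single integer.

Answer: 9

Derivation:
Op 1: place WB@(4,3)
Op 2: remove (4,3)
Op 3: place BB@(3,1)
Op 4: remove (3,1)
Op 5: place WB@(2,2)
Per-piece attacks for W:
  WB@(2,2): attacks (3,3) (4,4) (5,5) (3,1) (4,0) (1,3) (0,4) (1,1) (0,0)
Union (9 distinct): (0,0) (0,4) (1,1) (1,3) (3,1) (3,3) (4,0) (4,4) (5,5)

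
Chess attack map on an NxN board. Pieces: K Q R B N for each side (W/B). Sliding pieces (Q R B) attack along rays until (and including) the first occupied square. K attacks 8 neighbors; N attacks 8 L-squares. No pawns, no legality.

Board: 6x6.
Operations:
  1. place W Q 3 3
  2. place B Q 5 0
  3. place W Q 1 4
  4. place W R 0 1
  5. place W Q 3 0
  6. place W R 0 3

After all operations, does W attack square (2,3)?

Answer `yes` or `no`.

Answer: yes

Derivation:
Op 1: place WQ@(3,3)
Op 2: place BQ@(5,0)
Op 3: place WQ@(1,4)
Op 4: place WR@(0,1)
Op 5: place WQ@(3,0)
Op 6: place WR@(0,3)
Per-piece attacks for W:
  WR@(0,1): attacks (0,2) (0,3) (0,0) (1,1) (2,1) (3,1) (4,1) (5,1) [ray(0,1) blocked at (0,3)]
  WR@(0,3): attacks (0,4) (0,5) (0,2) (0,1) (1,3) (2,3) (3,3) [ray(0,-1) blocked at (0,1); ray(1,0) blocked at (3,3)]
  WQ@(1,4): attacks (1,5) (1,3) (1,2) (1,1) (1,0) (2,4) (3,4) (4,4) (5,4) (0,4) (2,5) (2,3) (3,2) (4,1) (5,0) (0,5) (0,3) [ray(1,-1) blocked at (5,0); ray(-1,-1) blocked at (0,3)]
  WQ@(3,0): attacks (3,1) (3,2) (3,3) (4,0) (5,0) (2,0) (1,0) (0,0) (4,1) (5,2) (2,1) (1,2) (0,3) [ray(0,1) blocked at (3,3); ray(1,0) blocked at (5,0); ray(-1,1) blocked at (0,3)]
  WQ@(3,3): attacks (3,4) (3,5) (3,2) (3,1) (3,0) (4,3) (5,3) (2,3) (1,3) (0,3) (4,4) (5,5) (4,2) (5,1) (2,4) (1,5) (2,2) (1,1) (0,0) [ray(0,-1) blocked at (3,0); ray(-1,0) blocked at (0,3)]
W attacks (2,3): yes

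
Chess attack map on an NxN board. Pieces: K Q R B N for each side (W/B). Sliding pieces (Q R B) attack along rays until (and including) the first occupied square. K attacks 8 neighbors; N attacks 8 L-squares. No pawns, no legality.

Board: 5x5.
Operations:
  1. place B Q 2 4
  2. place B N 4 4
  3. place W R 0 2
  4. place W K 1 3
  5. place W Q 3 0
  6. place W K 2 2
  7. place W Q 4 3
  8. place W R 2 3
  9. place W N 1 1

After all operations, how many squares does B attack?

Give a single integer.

Answer: 9

Derivation:
Op 1: place BQ@(2,4)
Op 2: place BN@(4,4)
Op 3: place WR@(0,2)
Op 4: place WK@(1,3)
Op 5: place WQ@(3,0)
Op 6: place WK@(2,2)
Op 7: place WQ@(4,3)
Op 8: place WR@(2,3)
Op 9: place WN@(1,1)
Per-piece attacks for B:
  BQ@(2,4): attacks (2,3) (3,4) (4,4) (1,4) (0,4) (3,3) (4,2) (1,3) [ray(0,-1) blocked at (2,3); ray(1,0) blocked at (4,4); ray(-1,-1) blocked at (1,3)]
  BN@(4,4): attacks (3,2) (2,3)
Union (9 distinct): (0,4) (1,3) (1,4) (2,3) (3,2) (3,3) (3,4) (4,2) (4,4)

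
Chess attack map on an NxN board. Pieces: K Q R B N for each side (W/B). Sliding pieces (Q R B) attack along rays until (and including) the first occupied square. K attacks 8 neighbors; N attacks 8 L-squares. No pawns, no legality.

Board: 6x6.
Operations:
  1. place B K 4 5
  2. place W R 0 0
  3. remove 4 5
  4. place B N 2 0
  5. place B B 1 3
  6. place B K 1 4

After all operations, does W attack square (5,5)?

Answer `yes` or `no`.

Answer: no

Derivation:
Op 1: place BK@(4,5)
Op 2: place WR@(0,0)
Op 3: remove (4,5)
Op 4: place BN@(2,0)
Op 5: place BB@(1,3)
Op 6: place BK@(1,4)
Per-piece attacks for W:
  WR@(0,0): attacks (0,1) (0,2) (0,3) (0,4) (0,5) (1,0) (2,0) [ray(1,0) blocked at (2,0)]
W attacks (5,5): no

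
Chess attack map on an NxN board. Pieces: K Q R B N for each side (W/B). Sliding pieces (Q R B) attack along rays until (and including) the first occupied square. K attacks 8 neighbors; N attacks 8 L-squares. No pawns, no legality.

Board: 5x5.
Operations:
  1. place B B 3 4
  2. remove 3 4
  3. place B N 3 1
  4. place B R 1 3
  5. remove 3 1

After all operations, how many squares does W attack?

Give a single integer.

Answer: 0

Derivation:
Op 1: place BB@(3,4)
Op 2: remove (3,4)
Op 3: place BN@(3,1)
Op 4: place BR@(1,3)
Op 5: remove (3,1)
Per-piece attacks for W:
Union (0 distinct): (none)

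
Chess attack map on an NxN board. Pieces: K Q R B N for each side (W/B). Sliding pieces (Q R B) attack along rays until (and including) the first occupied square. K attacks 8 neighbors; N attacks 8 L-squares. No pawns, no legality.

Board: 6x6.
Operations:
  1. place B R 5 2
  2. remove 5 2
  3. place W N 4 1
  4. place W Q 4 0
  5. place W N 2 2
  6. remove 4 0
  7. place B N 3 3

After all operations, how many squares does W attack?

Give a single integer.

Answer: 12

Derivation:
Op 1: place BR@(5,2)
Op 2: remove (5,2)
Op 3: place WN@(4,1)
Op 4: place WQ@(4,0)
Op 5: place WN@(2,2)
Op 6: remove (4,0)
Op 7: place BN@(3,3)
Per-piece attacks for W:
  WN@(2,2): attacks (3,4) (4,3) (1,4) (0,3) (3,0) (4,1) (1,0) (0,1)
  WN@(4,1): attacks (5,3) (3,3) (2,2) (2,0)
Union (12 distinct): (0,1) (0,3) (1,0) (1,4) (2,0) (2,2) (3,0) (3,3) (3,4) (4,1) (4,3) (5,3)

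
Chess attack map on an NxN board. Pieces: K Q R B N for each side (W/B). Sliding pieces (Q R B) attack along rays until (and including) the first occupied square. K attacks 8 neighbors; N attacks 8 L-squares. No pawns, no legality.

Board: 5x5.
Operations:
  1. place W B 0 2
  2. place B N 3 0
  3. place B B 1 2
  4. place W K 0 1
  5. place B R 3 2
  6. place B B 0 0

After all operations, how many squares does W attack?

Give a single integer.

Op 1: place WB@(0,2)
Op 2: place BN@(3,0)
Op 3: place BB@(1,2)
Op 4: place WK@(0,1)
Op 5: place BR@(3,2)
Op 6: place BB@(0,0)
Per-piece attacks for W:
  WK@(0,1): attacks (0,2) (0,0) (1,1) (1,2) (1,0)
  WB@(0,2): attacks (1,3) (2,4) (1,1) (2,0)
Union (8 distinct): (0,0) (0,2) (1,0) (1,1) (1,2) (1,3) (2,0) (2,4)

Answer: 8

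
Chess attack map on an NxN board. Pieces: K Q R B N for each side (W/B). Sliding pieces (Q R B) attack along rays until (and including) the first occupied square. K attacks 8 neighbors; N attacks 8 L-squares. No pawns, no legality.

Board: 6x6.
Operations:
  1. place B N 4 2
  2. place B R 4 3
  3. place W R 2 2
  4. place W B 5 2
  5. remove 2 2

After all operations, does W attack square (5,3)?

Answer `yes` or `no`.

Answer: no

Derivation:
Op 1: place BN@(4,2)
Op 2: place BR@(4,3)
Op 3: place WR@(2,2)
Op 4: place WB@(5,2)
Op 5: remove (2,2)
Per-piece attacks for W:
  WB@(5,2): attacks (4,3) (4,1) (3,0) [ray(-1,1) blocked at (4,3)]
W attacks (5,3): no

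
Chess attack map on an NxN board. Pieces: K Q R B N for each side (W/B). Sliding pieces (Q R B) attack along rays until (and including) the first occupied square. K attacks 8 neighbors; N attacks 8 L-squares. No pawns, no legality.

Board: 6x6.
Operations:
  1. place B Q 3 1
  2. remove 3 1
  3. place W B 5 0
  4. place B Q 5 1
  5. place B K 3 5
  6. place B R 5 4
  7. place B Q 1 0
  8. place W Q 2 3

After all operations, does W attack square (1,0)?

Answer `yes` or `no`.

Answer: no

Derivation:
Op 1: place BQ@(3,1)
Op 2: remove (3,1)
Op 3: place WB@(5,0)
Op 4: place BQ@(5,1)
Op 5: place BK@(3,5)
Op 6: place BR@(5,4)
Op 7: place BQ@(1,0)
Op 8: place WQ@(2,3)
Per-piece attacks for W:
  WQ@(2,3): attacks (2,4) (2,5) (2,2) (2,1) (2,0) (3,3) (4,3) (5,3) (1,3) (0,3) (3,4) (4,5) (3,2) (4,1) (5,0) (1,4) (0,5) (1,2) (0,1) [ray(1,-1) blocked at (5,0)]
  WB@(5,0): attacks (4,1) (3,2) (2,3) [ray(-1,1) blocked at (2,3)]
W attacks (1,0): no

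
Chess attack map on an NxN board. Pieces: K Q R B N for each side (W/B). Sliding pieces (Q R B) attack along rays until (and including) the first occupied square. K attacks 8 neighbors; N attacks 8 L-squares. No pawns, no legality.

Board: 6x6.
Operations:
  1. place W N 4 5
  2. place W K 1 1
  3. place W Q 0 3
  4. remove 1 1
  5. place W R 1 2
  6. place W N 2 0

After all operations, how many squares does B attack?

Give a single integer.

Op 1: place WN@(4,5)
Op 2: place WK@(1,1)
Op 3: place WQ@(0,3)
Op 4: remove (1,1)
Op 5: place WR@(1,2)
Op 6: place WN@(2,0)
Per-piece attacks for B:
Union (0 distinct): (none)

Answer: 0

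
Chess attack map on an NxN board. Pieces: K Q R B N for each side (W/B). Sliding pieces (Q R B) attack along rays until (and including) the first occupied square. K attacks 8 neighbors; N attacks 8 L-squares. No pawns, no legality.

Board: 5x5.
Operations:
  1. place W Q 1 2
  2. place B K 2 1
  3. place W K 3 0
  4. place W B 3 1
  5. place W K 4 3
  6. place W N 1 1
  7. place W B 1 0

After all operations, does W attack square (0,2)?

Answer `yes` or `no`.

Op 1: place WQ@(1,2)
Op 2: place BK@(2,1)
Op 3: place WK@(3,0)
Op 4: place WB@(3,1)
Op 5: place WK@(4,3)
Op 6: place WN@(1,1)
Op 7: place WB@(1,0)
Per-piece attacks for W:
  WB@(1,0): attacks (2,1) (0,1) [ray(1,1) blocked at (2,1)]
  WN@(1,1): attacks (2,3) (3,2) (0,3) (3,0)
  WQ@(1,2): attacks (1,3) (1,4) (1,1) (2,2) (3,2) (4,2) (0,2) (2,3) (3,4) (2,1) (0,3) (0,1) [ray(0,-1) blocked at (1,1); ray(1,-1) blocked at (2,1)]
  WK@(3,0): attacks (3,1) (4,0) (2,0) (4,1) (2,1)
  WB@(3,1): attacks (4,2) (4,0) (2,2) (1,3) (0,4) (2,0)
  WK@(4,3): attacks (4,4) (4,2) (3,3) (3,4) (3,2)
W attacks (0,2): yes

Answer: yes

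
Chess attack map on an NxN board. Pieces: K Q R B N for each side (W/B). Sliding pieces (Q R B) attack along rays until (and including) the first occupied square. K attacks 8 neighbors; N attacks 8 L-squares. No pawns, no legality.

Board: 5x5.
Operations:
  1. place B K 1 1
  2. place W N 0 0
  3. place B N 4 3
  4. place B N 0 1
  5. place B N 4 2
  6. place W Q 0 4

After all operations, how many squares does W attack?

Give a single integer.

Answer: 13

Derivation:
Op 1: place BK@(1,1)
Op 2: place WN@(0,0)
Op 3: place BN@(4,3)
Op 4: place BN@(0,1)
Op 5: place BN@(4,2)
Op 6: place WQ@(0,4)
Per-piece attacks for W:
  WN@(0,0): attacks (1,2) (2,1)
  WQ@(0,4): attacks (0,3) (0,2) (0,1) (1,4) (2,4) (3,4) (4,4) (1,3) (2,2) (3,1) (4,0) [ray(0,-1) blocked at (0,1)]
Union (13 distinct): (0,1) (0,2) (0,3) (1,2) (1,3) (1,4) (2,1) (2,2) (2,4) (3,1) (3,4) (4,0) (4,4)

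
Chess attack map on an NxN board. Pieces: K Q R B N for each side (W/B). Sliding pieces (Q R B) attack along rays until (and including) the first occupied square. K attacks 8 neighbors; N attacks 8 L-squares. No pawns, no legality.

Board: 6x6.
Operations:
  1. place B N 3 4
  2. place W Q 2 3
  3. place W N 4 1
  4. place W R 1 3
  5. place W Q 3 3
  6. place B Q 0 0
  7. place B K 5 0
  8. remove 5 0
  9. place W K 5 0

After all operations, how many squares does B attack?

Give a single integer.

Answer: 18

Derivation:
Op 1: place BN@(3,4)
Op 2: place WQ@(2,3)
Op 3: place WN@(4,1)
Op 4: place WR@(1,3)
Op 5: place WQ@(3,3)
Op 6: place BQ@(0,0)
Op 7: place BK@(5,0)
Op 8: remove (5,0)
Op 9: place WK@(5,0)
Per-piece attacks for B:
  BQ@(0,0): attacks (0,1) (0,2) (0,3) (0,4) (0,5) (1,0) (2,0) (3,0) (4,0) (5,0) (1,1) (2,2) (3,3) [ray(1,0) blocked at (5,0); ray(1,1) blocked at (3,3)]
  BN@(3,4): attacks (5,5) (1,5) (4,2) (5,3) (2,2) (1,3)
Union (18 distinct): (0,1) (0,2) (0,3) (0,4) (0,5) (1,0) (1,1) (1,3) (1,5) (2,0) (2,2) (3,0) (3,3) (4,0) (4,2) (5,0) (5,3) (5,5)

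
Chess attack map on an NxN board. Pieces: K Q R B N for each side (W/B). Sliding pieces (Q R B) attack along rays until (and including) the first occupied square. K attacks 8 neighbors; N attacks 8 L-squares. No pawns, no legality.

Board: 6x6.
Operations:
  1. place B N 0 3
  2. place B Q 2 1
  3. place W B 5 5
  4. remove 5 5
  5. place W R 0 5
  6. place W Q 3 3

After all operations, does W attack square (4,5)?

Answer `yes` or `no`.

Answer: yes

Derivation:
Op 1: place BN@(0,3)
Op 2: place BQ@(2,1)
Op 3: place WB@(5,5)
Op 4: remove (5,5)
Op 5: place WR@(0,5)
Op 6: place WQ@(3,3)
Per-piece attacks for W:
  WR@(0,5): attacks (0,4) (0,3) (1,5) (2,5) (3,5) (4,5) (5,5) [ray(0,-1) blocked at (0,3)]
  WQ@(3,3): attacks (3,4) (3,5) (3,2) (3,1) (3,0) (4,3) (5,3) (2,3) (1,3) (0,3) (4,4) (5,5) (4,2) (5,1) (2,4) (1,5) (2,2) (1,1) (0,0) [ray(-1,0) blocked at (0,3)]
W attacks (4,5): yes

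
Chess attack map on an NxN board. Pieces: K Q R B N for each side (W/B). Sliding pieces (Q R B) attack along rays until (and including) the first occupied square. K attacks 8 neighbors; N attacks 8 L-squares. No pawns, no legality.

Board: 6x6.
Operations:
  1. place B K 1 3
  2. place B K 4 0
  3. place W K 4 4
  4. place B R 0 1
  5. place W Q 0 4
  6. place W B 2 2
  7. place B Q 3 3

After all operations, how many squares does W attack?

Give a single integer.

Answer: 21

Derivation:
Op 1: place BK@(1,3)
Op 2: place BK@(4,0)
Op 3: place WK@(4,4)
Op 4: place BR@(0,1)
Op 5: place WQ@(0,4)
Op 6: place WB@(2,2)
Op 7: place BQ@(3,3)
Per-piece attacks for W:
  WQ@(0,4): attacks (0,5) (0,3) (0,2) (0,1) (1,4) (2,4) (3,4) (4,4) (1,5) (1,3) [ray(0,-1) blocked at (0,1); ray(1,0) blocked at (4,4); ray(1,-1) blocked at (1,3)]
  WB@(2,2): attacks (3,3) (3,1) (4,0) (1,3) (1,1) (0,0) [ray(1,1) blocked at (3,3); ray(1,-1) blocked at (4,0); ray(-1,1) blocked at (1,3)]
  WK@(4,4): attacks (4,5) (4,3) (5,4) (3,4) (5,5) (5,3) (3,5) (3,3)
Union (21 distinct): (0,0) (0,1) (0,2) (0,3) (0,5) (1,1) (1,3) (1,4) (1,5) (2,4) (3,1) (3,3) (3,4) (3,5) (4,0) (4,3) (4,4) (4,5) (5,3) (5,4) (5,5)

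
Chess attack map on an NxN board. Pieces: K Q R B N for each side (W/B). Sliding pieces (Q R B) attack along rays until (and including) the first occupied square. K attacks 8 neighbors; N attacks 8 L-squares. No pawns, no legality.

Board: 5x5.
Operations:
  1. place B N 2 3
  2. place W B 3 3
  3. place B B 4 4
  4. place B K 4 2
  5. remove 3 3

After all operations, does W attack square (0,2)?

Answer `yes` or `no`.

Answer: no

Derivation:
Op 1: place BN@(2,3)
Op 2: place WB@(3,3)
Op 3: place BB@(4,4)
Op 4: place BK@(4,2)
Op 5: remove (3,3)
Per-piece attacks for W:
W attacks (0,2): no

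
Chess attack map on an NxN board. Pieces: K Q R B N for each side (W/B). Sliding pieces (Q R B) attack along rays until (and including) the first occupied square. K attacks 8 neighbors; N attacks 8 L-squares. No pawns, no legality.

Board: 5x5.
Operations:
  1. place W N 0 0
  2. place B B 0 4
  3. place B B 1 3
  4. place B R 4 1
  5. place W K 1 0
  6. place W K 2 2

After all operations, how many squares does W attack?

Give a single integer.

Op 1: place WN@(0,0)
Op 2: place BB@(0,4)
Op 3: place BB@(1,3)
Op 4: place BR@(4,1)
Op 5: place WK@(1,0)
Op 6: place WK@(2,2)
Per-piece attacks for W:
  WN@(0,0): attacks (1,2) (2,1)
  WK@(1,0): attacks (1,1) (2,0) (0,0) (2,1) (0,1)
  WK@(2,2): attacks (2,3) (2,1) (3,2) (1,2) (3,3) (3,1) (1,3) (1,1)
Union (11 distinct): (0,0) (0,1) (1,1) (1,2) (1,3) (2,0) (2,1) (2,3) (3,1) (3,2) (3,3)

Answer: 11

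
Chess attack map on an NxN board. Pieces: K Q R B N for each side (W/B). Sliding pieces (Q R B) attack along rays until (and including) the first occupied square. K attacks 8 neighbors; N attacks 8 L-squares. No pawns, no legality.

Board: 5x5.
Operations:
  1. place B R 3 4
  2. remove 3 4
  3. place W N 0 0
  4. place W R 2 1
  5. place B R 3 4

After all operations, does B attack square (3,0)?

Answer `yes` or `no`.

Answer: yes

Derivation:
Op 1: place BR@(3,4)
Op 2: remove (3,4)
Op 3: place WN@(0,0)
Op 4: place WR@(2,1)
Op 5: place BR@(3,4)
Per-piece attacks for B:
  BR@(3,4): attacks (3,3) (3,2) (3,1) (3,0) (4,4) (2,4) (1,4) (0,4)
B attacks (3,0): yes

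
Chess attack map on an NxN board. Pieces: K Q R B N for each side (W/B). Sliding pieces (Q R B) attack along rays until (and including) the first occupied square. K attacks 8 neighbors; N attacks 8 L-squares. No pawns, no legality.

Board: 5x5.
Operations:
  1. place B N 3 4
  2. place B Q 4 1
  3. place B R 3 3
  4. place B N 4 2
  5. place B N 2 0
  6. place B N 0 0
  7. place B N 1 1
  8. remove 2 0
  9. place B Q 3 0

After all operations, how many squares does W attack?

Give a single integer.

Op 1: place BN@(3,4)
Op 2: place BQ@(4,1)
Op 3: place BR@(3,3)
Op 4: place BN@(4,2)
Op 5: place BN@(2,0)
Op 6: place BN@(0,0)
Op 7: place BN@(1,1)
Op 8: remove (2,0)
Op 9: place BQ@(3,0)
Per-piece attacks for W:
Union (0 distinct): (none)

Answer: 0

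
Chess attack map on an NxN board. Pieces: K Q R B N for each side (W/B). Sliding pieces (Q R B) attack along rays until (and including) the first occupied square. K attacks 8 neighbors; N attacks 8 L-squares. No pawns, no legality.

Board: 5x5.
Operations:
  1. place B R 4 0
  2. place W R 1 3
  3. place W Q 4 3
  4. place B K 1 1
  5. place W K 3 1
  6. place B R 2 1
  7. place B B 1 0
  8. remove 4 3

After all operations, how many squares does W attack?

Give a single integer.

Answer: 15

Derivation:
Op 1: place BR@(4,0)
Op 2: place WR@(1,3)
Op 3: place WQ@(4,3)
Op 4: place BK@(1,1)
Op 5: place WK@(3,1)
Op 6: place BR@(2,1)
Op 7: place BB@(1,0)
Op 8: remove (4,3)
Per-piece attacks for W:
  WR@(1,3): attacks (1,4) (1,2) (1,1) (2,3) (3,3) (4,3) (0,3) [ray(0,-1) blocked at (1,1)]
  WK@(3,1): attacks (3,2) (3,0) (4,1) (2,1) (4,2) (4,0) (2,2) (2,0)
Union (15 distinct): (0,3) (1,1) (1,2) (1,4) (2,0) (2,1) (2,2) (2,3) (3,0) (3,2) (3,3) (4,0) (4,1) (4,2) (4,3)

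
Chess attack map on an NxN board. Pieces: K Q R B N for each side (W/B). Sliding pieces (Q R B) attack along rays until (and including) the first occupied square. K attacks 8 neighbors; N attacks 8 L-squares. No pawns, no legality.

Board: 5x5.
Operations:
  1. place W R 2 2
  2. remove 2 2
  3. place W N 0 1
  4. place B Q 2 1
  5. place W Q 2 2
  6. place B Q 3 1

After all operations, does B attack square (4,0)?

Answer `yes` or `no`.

Op 1: place WR@(2,2)
Op 2: remove (2,2)
Op 3: place WN@(0,1)
Op 4: place BQ@(2,1)
Op 5: place WQ@(2,2)
Op 6: place BQ@(3,1)
Per-piece attacks for B:
  BQ@(2,1): attacks (2,2) (2,0) (3,1) (1,1) (0,1) (3,2) (4,3) (3,0) (1,2) (0,3) (1,0) [ray(0,1) blocked at (2,2); ray(1,0) blocked at (3,1); ray(-1,0) blocked at (0,1)]
  BQ@(3,1): attacks (3,2) (3,3) (3,4) (3,0) (4,1) (2,1) (4,2) (4,0) (2,2) (2,0) [ray(-1,0) blocked at (2,1); ray(-1,1) blocked at (2,2)]
B attacks (4,0): yes

Answer: yes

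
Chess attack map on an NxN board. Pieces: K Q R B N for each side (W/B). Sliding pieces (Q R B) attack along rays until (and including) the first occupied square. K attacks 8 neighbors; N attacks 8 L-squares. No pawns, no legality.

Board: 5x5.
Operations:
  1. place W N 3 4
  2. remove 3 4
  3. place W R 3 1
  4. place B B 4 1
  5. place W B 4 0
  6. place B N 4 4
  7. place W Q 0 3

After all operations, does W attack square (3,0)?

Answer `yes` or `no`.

Answer: yes

Derivation:
Op 1: place WN@(3,4)
Op 2: remove (3,4)
Op 3: place WR@(3,1)
Op 4: place BB@(4,1)
Op 5: place WB@(4,0)
Op 6: place BN@(4,4)
Op 7: place WQ@(0,3)
Per-piece attacks for W:
  WQ@(0,3): attacks (0,4) (0,2) (0,1) (0,0) (1,3) (2,3) (3,3) (4,3) (1,4) (1,2) (2,1) (3,0)
  WR@(3,1): attacks (3,2) (3,3) (3,4) (3,0) (4,1) (2,1) (1,1) (0,1) [ray(1,0) blocked at (4,1)]
  WB@(4,0): attacks (3,1) [ray(-1,1) blocked at (3,1)]
W attacks (3,0): yes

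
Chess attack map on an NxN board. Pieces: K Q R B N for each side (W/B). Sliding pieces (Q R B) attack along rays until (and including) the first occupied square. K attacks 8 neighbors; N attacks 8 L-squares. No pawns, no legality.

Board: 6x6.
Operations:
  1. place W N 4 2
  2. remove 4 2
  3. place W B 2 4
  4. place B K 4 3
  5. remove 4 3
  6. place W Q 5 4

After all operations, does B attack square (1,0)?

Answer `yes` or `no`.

Answer: no

Derivation:
Op 1: place WN@(4,2)
Op 2: remove (4,2)
Op 3: place WB@(2,4)
Op 4: place BK@(4,3)
Op 5: remove (4,3)
Op 6: place WQ@(5,4)
Per-piece attacks for B:
B attacks (1,0): no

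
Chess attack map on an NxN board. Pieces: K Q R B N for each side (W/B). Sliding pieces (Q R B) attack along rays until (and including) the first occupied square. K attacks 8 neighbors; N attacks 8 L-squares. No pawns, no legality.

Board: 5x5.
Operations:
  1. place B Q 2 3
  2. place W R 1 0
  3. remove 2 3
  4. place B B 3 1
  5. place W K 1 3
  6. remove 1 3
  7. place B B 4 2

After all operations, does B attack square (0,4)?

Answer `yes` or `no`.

Answer: yes

Derivation:
Op 1: place BQ@(2,3)
Op 2: place WR@(1,0)
Op 3: remove (2,3)
Op 4: place BB@(3,1)
Op 5: place WK@(1,3)
Op 6: remove (1,3)
Op 7: place BB@(4,2)
Per-piece attacks for B:
  BB@(3,1): attacks (4,2) (4,0) (2,2) (1,3) (0,4) (2,0) [ray(1,1) blocked at (4,2)]
  BB@(4,2): attacks (3,3) (2,4) (3,1) [ray(-1,-1) blocked at (3,1)]
B attacks (0,4): yes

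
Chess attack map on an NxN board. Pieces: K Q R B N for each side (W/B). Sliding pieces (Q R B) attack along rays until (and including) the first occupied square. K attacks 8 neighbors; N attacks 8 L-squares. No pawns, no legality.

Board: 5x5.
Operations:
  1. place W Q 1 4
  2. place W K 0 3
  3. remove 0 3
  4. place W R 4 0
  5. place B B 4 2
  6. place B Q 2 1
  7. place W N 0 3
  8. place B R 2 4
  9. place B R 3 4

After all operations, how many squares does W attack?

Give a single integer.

Op 1: place WQ@(1,4)
Op 2: place WK@(0,3)
Op 3: remove (0,3)
Op 4: place WR@(4,0)
Op 5: place BB@(4,2)
Op 6: place BQ@(2,1)
Op 7: place WN@(0,3)
Op 8: place BR@(2,4)
Op 9: place BR@(3,4)
Per-piece attacks for W:
  WN@(0,3): attacks (2,4) (1,1) (2,2)
  WQ@(1,4): attacks (1,3) (1,2) (1,1) (1,0) (2,4) (0,4) (2,3) (3,2) (4,1) (0,3) [ray(1,0) blocked at (2,4); ray(-1,-1) blocked at (0,3)]
  WR@(4,0): attacks (4,1) (4,2) (3,0) (2,0) (1,0) (0,0) [ray(0,1) blocked at (4,2)]
Union (15 distinct): (0,0) (0,3) (0,4) (1,0) (1,1) (1,2) (1,3) (2,0) (2,2) (2,3) (2,4) (3,0) (3,2) (4,1) (4,2)

Answer: 15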